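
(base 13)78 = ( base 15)69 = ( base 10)99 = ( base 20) 4j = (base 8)143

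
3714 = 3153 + 561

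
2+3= 5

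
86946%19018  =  10874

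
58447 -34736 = 23711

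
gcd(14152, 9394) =122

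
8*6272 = 50176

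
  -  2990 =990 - 3980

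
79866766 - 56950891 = 22915875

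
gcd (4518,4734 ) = 18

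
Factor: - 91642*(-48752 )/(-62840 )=-2^2*5^(  -  1) * 11^1*277^1*1571^(  -  1 )*45821^1 = -558466348/7855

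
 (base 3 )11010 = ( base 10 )111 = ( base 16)6f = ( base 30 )3l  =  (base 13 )87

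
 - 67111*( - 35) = 2348885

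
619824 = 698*888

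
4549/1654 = 2  +  1241/1654=2.75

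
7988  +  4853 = 12841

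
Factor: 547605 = 3^2*5^1*43^1*283^1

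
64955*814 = 52873370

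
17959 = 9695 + 8264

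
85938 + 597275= 683213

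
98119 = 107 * 917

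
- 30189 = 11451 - 41640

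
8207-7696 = 511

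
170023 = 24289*7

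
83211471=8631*9641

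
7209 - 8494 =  - 1285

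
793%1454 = 793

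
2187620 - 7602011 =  - 5414391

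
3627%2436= 1191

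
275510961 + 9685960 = 285196921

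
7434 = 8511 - 1077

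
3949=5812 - 1863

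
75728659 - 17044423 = 58684236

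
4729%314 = 19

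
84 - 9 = 75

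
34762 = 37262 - 2500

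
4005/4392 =445/488  =  0.91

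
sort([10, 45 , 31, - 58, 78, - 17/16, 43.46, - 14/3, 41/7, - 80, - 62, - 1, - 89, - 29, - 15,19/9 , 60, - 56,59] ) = [ - 89, - 80, - 62,  -  58, - 56,- 29,-15, - 14/3, - 17/16,-1,19/9,  41/7, 10, 31, 43.46,45, 59,60, 78 ] 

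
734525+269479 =1004004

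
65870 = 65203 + 667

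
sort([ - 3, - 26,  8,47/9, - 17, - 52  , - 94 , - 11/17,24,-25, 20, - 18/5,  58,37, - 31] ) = [ - 94, - 52,-31, - 26, - 25, - 17, - 18/5,  -  3, - 11/17,47/9,8, 20 , 24, 37,58 ] 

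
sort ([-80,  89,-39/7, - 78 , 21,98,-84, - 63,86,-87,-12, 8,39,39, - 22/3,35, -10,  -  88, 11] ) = [ - 88, - 87,- 84,- 80,-78,  -  63, - 12, -10, - 22/3, - 39/7,8, 11,21, 35, 39,39, 86, 89, 98]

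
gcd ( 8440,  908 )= 4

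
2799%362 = 265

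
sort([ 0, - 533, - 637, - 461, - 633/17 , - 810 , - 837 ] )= [  -  837, - 810 , - 637, - 533,  -  461,-633/17,0] 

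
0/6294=0=0.00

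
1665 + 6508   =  8173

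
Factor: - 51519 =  - 3^1*13^1*1321^1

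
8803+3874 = 12677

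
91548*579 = 53006292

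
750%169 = 74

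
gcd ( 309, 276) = 3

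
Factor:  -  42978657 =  - 3^1*14326219^1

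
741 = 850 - 109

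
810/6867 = 90/763 = 0.12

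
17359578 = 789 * 22002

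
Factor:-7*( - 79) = 7^1*79^1 = 553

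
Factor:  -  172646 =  - 2^1*86323^1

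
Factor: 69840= 2^4 *3^2*5^1*97^1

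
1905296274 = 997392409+907903865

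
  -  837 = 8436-9273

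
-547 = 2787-3334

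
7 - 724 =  - 717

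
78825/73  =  1079 + 58/73 = 1079.79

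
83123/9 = 83123/9 = 9235.89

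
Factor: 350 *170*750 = 2^3 * 3^1 *5^6 *7^1*17^1  =  44625000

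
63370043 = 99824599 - 36454556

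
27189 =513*53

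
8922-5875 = 3047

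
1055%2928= 1055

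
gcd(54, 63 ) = 9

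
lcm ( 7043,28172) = 28172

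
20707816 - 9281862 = 11425954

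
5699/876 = 6+443/876 = 6.51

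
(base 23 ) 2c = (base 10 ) 58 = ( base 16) 3A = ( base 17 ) 37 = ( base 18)34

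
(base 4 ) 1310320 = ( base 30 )89a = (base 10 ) 7480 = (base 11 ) 5690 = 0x1D38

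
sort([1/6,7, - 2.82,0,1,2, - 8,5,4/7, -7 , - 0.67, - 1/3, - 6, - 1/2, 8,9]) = [ - 8, - 7, - 6, - 2.82, - 0.67, - 1/2, - 1/3, 0, 1/6,4/7,1, 2,5, 7,8,9 ] 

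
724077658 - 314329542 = 409748116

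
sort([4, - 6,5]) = [ - 6, 4 , 5]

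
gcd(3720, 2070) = 30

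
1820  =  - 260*( - 7) 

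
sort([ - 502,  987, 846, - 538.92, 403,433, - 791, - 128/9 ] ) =[ - 791, - 538.92, - 502, - 128/9, 403,  433,846, 987 ] 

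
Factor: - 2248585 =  - 5^1*31^1* 89^1 * 163^1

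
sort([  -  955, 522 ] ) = [ - 955, 522]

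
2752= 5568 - 2816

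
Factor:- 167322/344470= - 3^1*5^(-1 )*7^(-2)*19^(  -  1 )*37^ (  -  1)*79^1* 353^1 =- 83661/172235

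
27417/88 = 27417/88=   311.56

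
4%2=0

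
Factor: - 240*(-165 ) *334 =13226400 = 2^5*3^2*5^2*11^1*167^1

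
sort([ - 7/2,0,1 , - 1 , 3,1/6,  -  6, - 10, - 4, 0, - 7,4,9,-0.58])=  [-10, - 7, - 6,- 4, - 7/2 , - 1, - 0.58,0,0, 1/6,1,  3,4, 9] 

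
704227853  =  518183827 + 186044026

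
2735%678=23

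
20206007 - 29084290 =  - 8878283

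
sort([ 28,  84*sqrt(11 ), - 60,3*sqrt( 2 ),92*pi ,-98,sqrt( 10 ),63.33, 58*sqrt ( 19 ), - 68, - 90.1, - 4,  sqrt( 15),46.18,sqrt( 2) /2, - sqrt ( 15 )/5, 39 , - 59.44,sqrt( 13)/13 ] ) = [ - 98, - 90.1,-68, - 60, - 59.44, - 4, - sqrt(15 ) /5 , sqrt(13)/13,sqrt( 2 )/2,sqrt (10) , sqrt( 15),3*sqrt( 2), 28,39 , 46.18,63.33, 58*sqrt( 19 ),84 *sqrt( 11), 92*pi]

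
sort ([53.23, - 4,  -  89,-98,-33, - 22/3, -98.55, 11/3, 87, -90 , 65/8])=[ - 98.55, - 98 , - 90, - 89, -33,-22/3, - 4, 11/3,65/8 , 53.23 , 87] 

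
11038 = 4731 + 6307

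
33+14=47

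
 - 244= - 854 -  - 610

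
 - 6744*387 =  - 2609928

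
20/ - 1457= - 20/1457 = - 0.01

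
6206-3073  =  3133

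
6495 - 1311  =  5184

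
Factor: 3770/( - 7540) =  - 2^( - 1 )=- 1/2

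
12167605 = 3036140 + 9131465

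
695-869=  - 174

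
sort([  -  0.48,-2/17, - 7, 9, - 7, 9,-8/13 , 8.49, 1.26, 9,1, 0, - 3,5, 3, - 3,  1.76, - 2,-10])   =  [-10,-7,-7 ,-3,- 3,-2,  -  8/13,-0.48, -2/17, 0, 1,1.26,1.76,3,5, 8.49,9,9, 9]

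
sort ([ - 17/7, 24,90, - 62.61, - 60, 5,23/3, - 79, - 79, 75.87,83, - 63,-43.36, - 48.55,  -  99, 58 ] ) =[- 99, - 79, - 79, - 63, -62.61, - 60, - 48.55, - 43.36, - 17/7, 5,23/3, 24,58, 75.87,83,90 ]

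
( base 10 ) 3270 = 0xCC6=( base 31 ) 3cf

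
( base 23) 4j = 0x6f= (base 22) 51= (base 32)3f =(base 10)111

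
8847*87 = 769689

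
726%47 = 21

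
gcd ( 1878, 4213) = 1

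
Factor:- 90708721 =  - 1913^1*47417^1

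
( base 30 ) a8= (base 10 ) 308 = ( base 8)464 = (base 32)9k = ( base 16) 134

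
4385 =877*5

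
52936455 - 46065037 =6871418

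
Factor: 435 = 3^1*5^1*29^1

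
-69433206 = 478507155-547940361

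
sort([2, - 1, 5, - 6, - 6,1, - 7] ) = [-7, - 6,-6, - 1 , 1,  2,5]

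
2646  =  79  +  2567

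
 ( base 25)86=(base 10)206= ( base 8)316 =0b11001110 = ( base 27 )7h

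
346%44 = 38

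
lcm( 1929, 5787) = 5787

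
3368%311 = 258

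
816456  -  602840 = 213616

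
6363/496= 6363/496= 12.83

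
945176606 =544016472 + 401160134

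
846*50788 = 42966648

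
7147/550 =12 +547/550 = 12.99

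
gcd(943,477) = 1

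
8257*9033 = 74585481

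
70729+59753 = 130482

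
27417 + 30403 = 57820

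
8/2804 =2/701 = 0.00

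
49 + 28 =77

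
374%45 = 14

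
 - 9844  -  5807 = - 15651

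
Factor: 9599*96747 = 3^1*7^1 * 17^1*29^1 *271^1 * 331^1 = 928674453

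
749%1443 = 749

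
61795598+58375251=120170849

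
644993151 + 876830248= 1521823399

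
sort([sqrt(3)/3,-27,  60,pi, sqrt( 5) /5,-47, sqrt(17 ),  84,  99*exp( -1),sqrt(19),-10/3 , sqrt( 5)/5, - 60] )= [ -60,-47 , - 27, - 10/3,  sqrt(5) /5 , sqrt(5)/5 , sqrt( 3)/3, pi,sqrt( 17), sqrt(19), 99*exp (-1),60, 84]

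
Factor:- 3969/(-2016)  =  2^( -5 )*3^2*7^1 =63/32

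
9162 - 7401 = 1761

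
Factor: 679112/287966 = 2^2*181^1 * 307^( - 1 ) = 724/307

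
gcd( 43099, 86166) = 1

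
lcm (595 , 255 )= 1785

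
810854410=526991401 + 283863009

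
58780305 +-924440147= - 865659842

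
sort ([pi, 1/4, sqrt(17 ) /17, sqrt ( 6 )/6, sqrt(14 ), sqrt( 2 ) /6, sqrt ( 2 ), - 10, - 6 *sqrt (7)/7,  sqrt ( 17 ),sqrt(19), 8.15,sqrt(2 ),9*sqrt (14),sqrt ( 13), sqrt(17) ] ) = [ - 10,-6*sqrt( 7)/7, sqrt(2)/6, sqrt(17 )/17,1/4,sqrt(6)/6, sqrt( 2 ), sqrt(2), pi, sqrt (13),  sqrt(14 ),sqrt( 17 ), sqrt( 17) , sqrt( 19), 8.15,9*sqrt(14 )] 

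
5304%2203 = 898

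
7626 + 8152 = 15778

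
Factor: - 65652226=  - 2^1*61^1*109^1*4937^1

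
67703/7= 9671 + 6/7= 9671.86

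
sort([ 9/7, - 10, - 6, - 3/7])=[ - 10,-6, -3/7, 9/7 ]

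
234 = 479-245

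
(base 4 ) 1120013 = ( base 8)13007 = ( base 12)331B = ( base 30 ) 67t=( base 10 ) 5639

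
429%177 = 75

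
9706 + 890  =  10596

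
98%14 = 0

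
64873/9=64873/9= 7208.11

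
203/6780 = 203/6780 = 0.03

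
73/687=73/687 = 0.11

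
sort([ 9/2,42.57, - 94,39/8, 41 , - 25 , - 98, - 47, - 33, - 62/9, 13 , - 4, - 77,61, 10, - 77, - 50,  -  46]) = [ - 98 ,-94, -77, - 77, - 50, - 47, - 46, - 33 , - 25,-62/9, - 4 , 9/2,39/8, 10,  13, 41, 42.57, 61 ] 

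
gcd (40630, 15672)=2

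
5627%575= 452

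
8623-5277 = 3346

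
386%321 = 65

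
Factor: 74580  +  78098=2^1*97^1 *787^1 = 152678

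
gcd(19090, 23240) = 830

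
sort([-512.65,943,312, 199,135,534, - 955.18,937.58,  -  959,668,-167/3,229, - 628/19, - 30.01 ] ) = [-959, -955.18, - 512.65,-167/3,  -  628/19 , -30.01,135,199,229,312,534,668,937.58,943 ]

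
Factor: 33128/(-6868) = -2^1*17^( - 1 )*41^1 = - 82/17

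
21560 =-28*(-770 ) 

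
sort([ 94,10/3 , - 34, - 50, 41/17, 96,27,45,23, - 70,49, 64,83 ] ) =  [ - 70, - 50, - 34, 41/17,10/3,23,27,45,49,64, 83,94,96]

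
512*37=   18944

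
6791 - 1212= 5579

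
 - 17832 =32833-50665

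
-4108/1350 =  - 4 + 646/675 = - 3.04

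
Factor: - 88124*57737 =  - 2^2*22031^1*57737^1 = - 5088015388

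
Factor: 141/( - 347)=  - 3^1 * 47^1*347^( - 1)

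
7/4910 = 7/4910 = 0.00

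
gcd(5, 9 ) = 1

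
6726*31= 208506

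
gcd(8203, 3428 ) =1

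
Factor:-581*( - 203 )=117943= 7^2* 29^1*83^1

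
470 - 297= 173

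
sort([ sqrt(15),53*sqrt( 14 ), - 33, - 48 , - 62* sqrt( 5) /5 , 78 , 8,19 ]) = [  -  48, - 33, - 62  *  sqrt ( 5)/5, sqrt( 15),8,19,78, 53*sqrt(14)]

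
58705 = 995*59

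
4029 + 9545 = 13574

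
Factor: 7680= 2^9*3^1 * 5^1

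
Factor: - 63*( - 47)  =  3^2*7^1*47^1 = 2961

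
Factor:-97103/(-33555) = 3^( - 1)*5^(-1)*2237^(-1) * 97103^1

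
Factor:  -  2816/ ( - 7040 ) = 2^1*5^(-1 )  =  2/5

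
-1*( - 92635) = 92635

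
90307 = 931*97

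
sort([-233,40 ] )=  [ - 233,40 ] 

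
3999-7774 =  - 3775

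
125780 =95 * 1324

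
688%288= 112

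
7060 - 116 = 6944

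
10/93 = 10/93 = 0.11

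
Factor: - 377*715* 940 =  - 2^2 * 5^2 * 11^1*13^2 * 29^1 * 47^1 = - 253381700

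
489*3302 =1614678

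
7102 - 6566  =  536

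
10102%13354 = 10102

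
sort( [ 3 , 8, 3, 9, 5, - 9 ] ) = [ - 9, 3, 3 , 5, 8, 9] 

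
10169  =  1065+9104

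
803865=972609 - 168744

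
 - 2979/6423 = - 993/2141 = - 0.46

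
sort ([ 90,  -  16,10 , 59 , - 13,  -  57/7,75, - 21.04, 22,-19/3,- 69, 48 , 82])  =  [ - 69, - 21.04, - 16, - 13,-57/7, - 19/3,10, 22,48, 59, 75,82, 90]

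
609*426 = 259434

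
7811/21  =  7811/21 =371.95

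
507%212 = 83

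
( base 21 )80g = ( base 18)agg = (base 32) 3EO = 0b110111011000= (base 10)3544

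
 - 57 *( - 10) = 570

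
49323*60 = 2959380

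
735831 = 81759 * 9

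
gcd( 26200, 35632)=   1048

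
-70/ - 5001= 70/5001 = 0.01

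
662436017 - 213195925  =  449240092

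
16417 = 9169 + 7248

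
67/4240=67/4240 = 0.02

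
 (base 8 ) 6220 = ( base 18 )9gc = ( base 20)80G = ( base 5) 100331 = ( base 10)3216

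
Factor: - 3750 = -2^1* 3^1*5^4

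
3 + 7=10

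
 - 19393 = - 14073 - 5320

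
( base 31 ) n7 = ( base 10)720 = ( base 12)500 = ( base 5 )10340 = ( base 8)1320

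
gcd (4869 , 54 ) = 9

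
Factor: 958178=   2^1*13^1*137^1 * 269^1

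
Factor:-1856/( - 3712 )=1/2 = 2^( - 1 ) 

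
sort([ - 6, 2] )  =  [ - 6,2 ] 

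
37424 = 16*2339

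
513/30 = 17 + 1/10 = 17.10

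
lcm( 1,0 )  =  0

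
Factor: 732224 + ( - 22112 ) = 2^5*3^1*13^1*569^1 = 710112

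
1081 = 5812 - 4731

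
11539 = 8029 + 3510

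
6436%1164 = 616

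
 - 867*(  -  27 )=23409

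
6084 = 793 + 5291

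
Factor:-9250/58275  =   - 10/63 = - 2^1*3^( - 2)*5^1*7^( - 1 ) 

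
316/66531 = 316/66531 = 0.00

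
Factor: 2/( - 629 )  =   - 2^1* 17^( - 1)*37^( - 1)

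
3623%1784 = 55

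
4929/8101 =4929/8101 = 0.61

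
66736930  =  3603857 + 63133073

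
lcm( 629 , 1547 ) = 57239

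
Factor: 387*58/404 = 2^( - 1)*3^2*29^1*43^1 * 101^( - 1 ) = 11223/202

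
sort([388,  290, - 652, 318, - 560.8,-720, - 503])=[-720, - 652, - 560.8, - 503,290,318,388]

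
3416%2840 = 576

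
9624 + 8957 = 18581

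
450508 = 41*10988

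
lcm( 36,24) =72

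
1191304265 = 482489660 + 708814605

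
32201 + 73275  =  105476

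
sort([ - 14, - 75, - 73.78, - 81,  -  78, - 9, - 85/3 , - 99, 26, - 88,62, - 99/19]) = [ - 99, - 88, - 81, - 78,-75 , - 73.78, - 85/3, - 14, - 9, - 99/19  ,  26,  62 ] 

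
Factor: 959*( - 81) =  - 77679 = -  3^4*7^1* 137^1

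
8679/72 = 2893/24 = 120.54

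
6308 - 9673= -3365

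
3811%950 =11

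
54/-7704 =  - 3/428  =  - 0.01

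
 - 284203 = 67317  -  351520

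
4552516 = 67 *67948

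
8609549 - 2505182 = 6104367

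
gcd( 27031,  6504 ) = 1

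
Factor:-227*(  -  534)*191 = 23152638=2^1*3^1*89^1*191^1*227^1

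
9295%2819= 838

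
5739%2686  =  367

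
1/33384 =1/33384  =  0.00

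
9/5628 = 3/1876 = 0.00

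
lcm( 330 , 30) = 330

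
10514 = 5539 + 4975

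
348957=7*49851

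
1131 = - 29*( - 39)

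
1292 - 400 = 892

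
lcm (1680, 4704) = 23520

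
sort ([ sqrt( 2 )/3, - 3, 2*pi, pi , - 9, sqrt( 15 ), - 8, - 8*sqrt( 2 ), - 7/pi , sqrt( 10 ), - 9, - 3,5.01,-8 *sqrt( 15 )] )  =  [  -  8*sqrt( 15 ), - 8*sqrt( 2 ) , - 9, - 9, - 8, - 3, - 3,- 7/pi,sqrt( 2 ) /3 , pi, sqrt(10 ),  sqrt( 15),  5.01, 2*pi ] 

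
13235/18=735 + 5/18 =735.28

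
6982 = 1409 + 5573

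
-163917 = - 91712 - 72205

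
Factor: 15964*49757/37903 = 2^2 * 13^1*29^( - 1)*307^1*1307^( - 1) *49757^1 =794320748/37903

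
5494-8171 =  - 2677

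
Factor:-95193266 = - 2^1*7^1*277^1*24547^1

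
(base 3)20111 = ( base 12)127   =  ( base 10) 175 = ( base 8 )257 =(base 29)61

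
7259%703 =229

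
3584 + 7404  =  10988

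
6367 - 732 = 5635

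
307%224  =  83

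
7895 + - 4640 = 3255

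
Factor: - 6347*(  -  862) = 5471114 = 2^1*11^1*431^1*577^1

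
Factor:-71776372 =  - 2^2*17944093^1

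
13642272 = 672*20301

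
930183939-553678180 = 376505759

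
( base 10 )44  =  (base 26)1i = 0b101100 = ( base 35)19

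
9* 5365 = 48285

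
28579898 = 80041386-51461488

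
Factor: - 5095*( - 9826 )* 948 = 2^3*3^1*5^1* 17^3*79^1*1019^1 = 47460169560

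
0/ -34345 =0/1 = - 0.00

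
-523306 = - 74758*7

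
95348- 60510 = 34838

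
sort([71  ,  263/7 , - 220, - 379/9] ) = [-220,-379/9,263/7,71] 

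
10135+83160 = 93295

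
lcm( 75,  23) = 1725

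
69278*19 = 1316282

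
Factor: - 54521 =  - 54521^1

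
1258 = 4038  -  2780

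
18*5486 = 98748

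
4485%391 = 184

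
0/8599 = 0 = 0.00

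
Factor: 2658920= 2^3*5^1*11^1 * 6043^1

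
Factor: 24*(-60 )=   -  1440 = - 2^5*3^2 * 5^1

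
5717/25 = 5717/25 =228.68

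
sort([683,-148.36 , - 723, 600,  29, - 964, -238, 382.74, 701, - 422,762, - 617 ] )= [-964, - 723, - 617, - 422, - 238,-148.36, 29, 382.74,600,683, 701, 762]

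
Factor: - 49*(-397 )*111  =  3^1 *7^2*37^1 * 397^1= 2159283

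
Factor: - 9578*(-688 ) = 2^5* 43^1*4789^1 = 6589664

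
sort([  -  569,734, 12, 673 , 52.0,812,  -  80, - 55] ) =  [ - 569 ,  -  80, - 55,12,52.0,673 , 734,812 ] 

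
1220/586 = 2 +24/293  =  2.08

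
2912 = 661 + 2251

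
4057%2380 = 1677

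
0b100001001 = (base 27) 9m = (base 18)ed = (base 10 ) 265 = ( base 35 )7k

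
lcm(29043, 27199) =1713537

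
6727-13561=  - 6834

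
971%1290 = 971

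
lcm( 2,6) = 6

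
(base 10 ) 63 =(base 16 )3f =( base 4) 333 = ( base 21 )30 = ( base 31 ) 21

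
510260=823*620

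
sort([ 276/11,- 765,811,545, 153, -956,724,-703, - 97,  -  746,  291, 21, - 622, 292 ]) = [- 956,- 765,-746, - 703, - 622,- 97,21 , 276/11, 153,  291,292, 545, 724, 811]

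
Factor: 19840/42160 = 8/17 = 2^3*17^( - 1 ) 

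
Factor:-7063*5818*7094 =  - 291510436196 = - 2^2*7^1*1009^1*2909^1 *3547^1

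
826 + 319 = 1145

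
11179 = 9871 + 1308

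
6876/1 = 6876 = 6876.00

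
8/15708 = 2/3927 = 0.00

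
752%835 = 752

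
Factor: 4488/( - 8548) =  - 1122/2137= - 2^1*3^1*11^1*17^1*2137^( - 1 ) 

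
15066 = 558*27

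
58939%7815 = 4234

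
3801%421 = 12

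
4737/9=526 + 1/3=526.33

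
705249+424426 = 1129675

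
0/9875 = 0  =  0.00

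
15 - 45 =  -  30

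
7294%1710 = 454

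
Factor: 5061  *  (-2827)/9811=-14307447/9811 = - 3^1*7^1*11^1*241^1*257^1*9811^( - 1 )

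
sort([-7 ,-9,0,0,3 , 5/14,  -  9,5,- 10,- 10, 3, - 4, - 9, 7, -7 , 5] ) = [ - 10, - 10, - 9,  -  9, - 9, - 7 , - 7, - 4,  0 , 0 , 5/14, 3, 3, 5, 5,7]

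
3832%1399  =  1034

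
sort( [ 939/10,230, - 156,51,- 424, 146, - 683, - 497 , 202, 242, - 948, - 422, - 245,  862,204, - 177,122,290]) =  [ - 948, - 683, - 497, - 424, - 422, - 245, - 177, - 156,51,939/10,122,146, 202,204,230,242,290,862 ]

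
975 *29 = 28275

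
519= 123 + 396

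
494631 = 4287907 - 3793276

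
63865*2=127730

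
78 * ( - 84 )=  - 6552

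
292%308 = 292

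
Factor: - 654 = -2^1*3^1*109^1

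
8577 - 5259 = 3318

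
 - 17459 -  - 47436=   29977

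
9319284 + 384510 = 9703794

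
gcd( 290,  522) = 58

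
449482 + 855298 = 1304780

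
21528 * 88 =1894464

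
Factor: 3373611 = 3^1*163^1 * 6899^1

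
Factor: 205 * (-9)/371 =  - 3^2* 5^1 * 7^( - 1 )*41^1*53^( - 1 )= - 1845/371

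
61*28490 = 1737890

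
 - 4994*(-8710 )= 43497740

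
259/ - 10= - 26 + 1/10 = -25.90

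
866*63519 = 55007454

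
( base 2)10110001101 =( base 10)1421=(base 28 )1ml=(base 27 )1ph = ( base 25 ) 26l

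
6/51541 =6/51541=0.00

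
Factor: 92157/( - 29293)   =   - 3^1*11^(-1)*13^1*17^1*139^1*2663^(-1 )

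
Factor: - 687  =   - 3^1*229^1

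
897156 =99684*9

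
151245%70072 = 11101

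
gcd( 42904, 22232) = 8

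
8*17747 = 141976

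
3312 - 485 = 2827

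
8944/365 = 24+184/365 = 24.50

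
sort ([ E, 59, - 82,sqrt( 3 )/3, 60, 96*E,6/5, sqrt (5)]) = [ - 82,sqrt( 3)/3, 6/5, sqrt( 5), E, 59, 60, 96 * E ] 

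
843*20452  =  17241036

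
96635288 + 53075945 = 149711233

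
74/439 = 74/439=0.17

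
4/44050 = 2/22025  =  0.00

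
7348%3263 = 822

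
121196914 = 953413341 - 832216427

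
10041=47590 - 37549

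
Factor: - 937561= -113^1*8297^1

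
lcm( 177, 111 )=6549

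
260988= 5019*52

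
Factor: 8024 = 2^3*17^1*59^1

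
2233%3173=2233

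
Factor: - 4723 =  - 4723^1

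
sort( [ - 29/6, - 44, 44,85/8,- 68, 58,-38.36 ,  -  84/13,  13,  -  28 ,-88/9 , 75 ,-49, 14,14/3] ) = [ - 68, - 49,-44 , - 38.36,-28, - 88/9 ,-84/13,-29/6, 14/3, 85/8, 13,14,44 , 58,75]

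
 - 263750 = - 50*5275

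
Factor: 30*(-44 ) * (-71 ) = 93720 = 2^3*3^1*5^1 * 11^1* 71^1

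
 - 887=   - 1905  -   - 1018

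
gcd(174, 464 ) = 58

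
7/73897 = 7/73897 = 0.00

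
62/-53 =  - 62/53=- 1.17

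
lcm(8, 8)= 8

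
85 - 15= 70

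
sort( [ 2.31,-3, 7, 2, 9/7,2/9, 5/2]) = [ - 3, 2/9 , 9/7,  2, 2.31, 5/2, 7]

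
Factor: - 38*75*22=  - 2^2*3^1*5^2*11^1*19^1 = - 62700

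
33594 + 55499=89093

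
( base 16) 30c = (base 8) 1414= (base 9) 1056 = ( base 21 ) 1G3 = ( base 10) 780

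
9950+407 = 10357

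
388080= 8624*45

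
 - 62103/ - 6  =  20701/2 = 10350.50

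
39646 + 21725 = 61371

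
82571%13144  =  3707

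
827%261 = 44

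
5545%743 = 344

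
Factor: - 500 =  - 2^2*5^3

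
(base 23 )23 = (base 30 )1J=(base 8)61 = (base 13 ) 3a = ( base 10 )49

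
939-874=65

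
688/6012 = 172/1503 = 0.11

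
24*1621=38904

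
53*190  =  10070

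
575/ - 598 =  - 1 + 1/26=- 0.96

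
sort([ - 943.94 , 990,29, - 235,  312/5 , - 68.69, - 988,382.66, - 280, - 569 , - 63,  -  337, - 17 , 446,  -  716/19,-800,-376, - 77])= [  -  988, - 943.94, - 800, - 569, - 376, - 337, - 280, - 235, - 77, - 68.69, - 63, - 716/19, - 17, 29, 312/5, 382.66, 446, 990]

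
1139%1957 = 1139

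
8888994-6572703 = 2316291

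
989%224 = 93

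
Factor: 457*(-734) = -2^1*367^1 * 457^1 = -335438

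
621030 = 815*762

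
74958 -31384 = 43574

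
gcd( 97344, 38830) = 2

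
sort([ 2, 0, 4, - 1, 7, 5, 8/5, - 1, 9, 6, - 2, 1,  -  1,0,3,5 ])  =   [-2, - 1, - 1 , - 1,0, 0, 1, 8/5,2,3, 4, 5, 5,  6, 7,9]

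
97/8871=97/8871 = 0.01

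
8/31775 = 8/31775 = 0.00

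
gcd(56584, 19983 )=1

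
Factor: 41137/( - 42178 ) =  - 2^(-1 )*31^1 *1327^1*21089^(  -  1) 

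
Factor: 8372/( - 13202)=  - 26/41 = -2^1* 13^1 * 41^( - 1) 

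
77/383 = 77/383 =0.20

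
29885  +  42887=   72772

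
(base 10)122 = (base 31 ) 3t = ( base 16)7a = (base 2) 1111010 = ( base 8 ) 172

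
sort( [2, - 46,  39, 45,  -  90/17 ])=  [ - 46, - 90/17, 2 , 39, 45]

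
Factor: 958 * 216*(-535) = - 110706480 = - 2^4*3^3*5^1*107^1*479^1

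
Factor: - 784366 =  -2^1*11^1*101^1*353^1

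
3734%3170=564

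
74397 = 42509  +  31888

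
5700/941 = 5700/941 = 6.06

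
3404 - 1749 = 1655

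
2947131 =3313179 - 366048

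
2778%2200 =578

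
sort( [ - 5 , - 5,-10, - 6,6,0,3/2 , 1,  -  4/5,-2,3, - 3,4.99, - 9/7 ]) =[ - 10,-6, - 5, - 5, - 3,  -  2, - 9/7, - 4/5,0, 1, 3/2, 3, 4.99,6]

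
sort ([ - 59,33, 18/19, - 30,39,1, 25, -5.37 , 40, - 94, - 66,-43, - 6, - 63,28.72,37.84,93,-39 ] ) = [ - 94, - 66, - 63,  -  59,-43, - 39, - 30, - 6,  -  5.37,18/19, 1, 25,28.72,33, 37.84,39,40,93 ] 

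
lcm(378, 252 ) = 756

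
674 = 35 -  - 639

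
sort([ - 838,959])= [ - 838, 959] 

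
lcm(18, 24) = 72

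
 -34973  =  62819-97792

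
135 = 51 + 84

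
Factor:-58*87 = - 2^1*3^1*29^2 = - 5046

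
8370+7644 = 16014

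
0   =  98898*0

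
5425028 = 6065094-640066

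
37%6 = 1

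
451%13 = 9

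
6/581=6/581 = 0.01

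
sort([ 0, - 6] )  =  [-6,0 ]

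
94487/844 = 111 + 803/844=111.95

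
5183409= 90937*57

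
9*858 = 7722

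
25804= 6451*4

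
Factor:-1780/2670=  - 2^1*3^( - 1)= - 2/3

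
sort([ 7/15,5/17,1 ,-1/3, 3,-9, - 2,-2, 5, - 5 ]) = [-9,-5, - 2, - 2 , - 1/3 , 5/17,7/15,1, 3  ,  5]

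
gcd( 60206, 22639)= 1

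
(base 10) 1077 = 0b10000110101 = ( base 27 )1co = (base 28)1ad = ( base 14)56d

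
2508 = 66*38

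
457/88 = 5 + 17/88 = 5.19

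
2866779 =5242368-2375589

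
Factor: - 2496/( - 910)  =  96/35  =  2^5*3^1*5^( - 1 ) * 7^( - 1)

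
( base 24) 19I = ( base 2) 1100101010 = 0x32A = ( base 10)810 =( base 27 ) 130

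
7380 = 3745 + 3635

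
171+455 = 626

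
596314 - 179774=416540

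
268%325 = 268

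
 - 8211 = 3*(-2737 ) 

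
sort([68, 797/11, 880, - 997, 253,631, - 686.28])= [ - 997 , - 686.28,68, 797/11,  253,631, 880] 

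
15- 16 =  - 1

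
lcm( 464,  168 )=9744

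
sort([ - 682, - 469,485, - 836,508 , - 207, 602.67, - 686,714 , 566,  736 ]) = [-836, - 686, - 682, - 469, - 207, 485,508,566,602.67,714,  736 ]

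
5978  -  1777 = 4201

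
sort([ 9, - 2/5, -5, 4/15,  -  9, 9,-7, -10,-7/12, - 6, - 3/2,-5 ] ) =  [-10, - 9, - 7, - 6,-5, - 5, - 3/2,-7/12,-2/5, 4/15 , 9,9 ]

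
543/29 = 18+21/29 = 18.72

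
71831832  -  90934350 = -19102518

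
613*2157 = 1322241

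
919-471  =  448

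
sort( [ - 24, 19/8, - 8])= [ - 24, - 8, 19/8]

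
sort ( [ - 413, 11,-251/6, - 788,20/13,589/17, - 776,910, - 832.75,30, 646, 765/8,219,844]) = [  -  832.75, - 788, - 776,  -  413, - 251/6,20/13, 11,30 , 589/17,765/8,  219,646,  844,910 ] 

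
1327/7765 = 1327/7765 = 0.17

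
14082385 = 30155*467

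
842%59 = 16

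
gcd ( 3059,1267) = 7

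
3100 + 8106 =11206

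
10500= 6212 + 4288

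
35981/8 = 4497 + 5/8 = 4497.62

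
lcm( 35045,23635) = 1016305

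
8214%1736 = 1270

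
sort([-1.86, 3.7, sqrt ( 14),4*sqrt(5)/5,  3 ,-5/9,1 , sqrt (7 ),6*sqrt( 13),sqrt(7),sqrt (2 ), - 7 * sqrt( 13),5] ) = [-7* sqrt(13) , - 1.86 ,  -  5/9, 1, sqrt(2),4*sqrt( 5)/5 , sqrt( 7), sqrt (7 ),  3,3.7 , sqrt( 14), 5, 6*sqrt(13)]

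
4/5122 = 2/2561=0.00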